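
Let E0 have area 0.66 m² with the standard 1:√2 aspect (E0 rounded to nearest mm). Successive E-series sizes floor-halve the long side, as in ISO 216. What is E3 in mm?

Let E0's short side be w mm. w · w√2 = 0.66 m² = 660,000 mm², so w ≈ 683.1 mm and w√2 ≈ 966.1 mm → E0 = 683 × 966 mm.
E1: ⌊966/2⌋ × 683 = 483 × 683 mm
E2: ⌊683/2⌋ × 483 = 341 × 483 mm
E3: ⌊483/2⌋ × 341 = 241 × 341 mm

241 × 341 mm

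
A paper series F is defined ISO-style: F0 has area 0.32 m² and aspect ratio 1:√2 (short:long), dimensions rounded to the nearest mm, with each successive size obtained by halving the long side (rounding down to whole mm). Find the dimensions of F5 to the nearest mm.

84 × 119 mm

Let F0's short side be w mm. w · w√2 = 0.32 m² = 320,000 mm², so w ≈ 475.7 mm and w√2 ≈ 672.7 mm → F0 = 476 × 673 mm.
F1: ⌊673/2⌋ × 476 = 336 × 476 mm
F2: ⌊476/2⌋ × 336 = 238 × 336 mm
F3: ⌊336/2⌋ × 238 = 168 × 238 mm
F4: ⌊238/2⌋ × 168 = 119 × 168 mm
F5: ⌊168/2⌋ × 119 = 84 × 119 mm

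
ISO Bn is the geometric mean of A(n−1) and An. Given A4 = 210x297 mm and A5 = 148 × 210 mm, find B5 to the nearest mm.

176 × 250 mm

Short side: √(210 · 148) = √31080 ≈ 176.3 → 176 mm
Long side: √(297 · 210) = √62370 ≈ 249.7 → 250 mm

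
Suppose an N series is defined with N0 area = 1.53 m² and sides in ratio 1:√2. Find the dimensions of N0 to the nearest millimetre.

1040 × 1471 mm

Let the short side be w mm. Then w · w√2 = 1.53 m² = 1,530,000 mm².
w² = 1,530,000/√2, so w ≈ 1040.1 mm; long side = w√2 ≈ 1471.0 mm.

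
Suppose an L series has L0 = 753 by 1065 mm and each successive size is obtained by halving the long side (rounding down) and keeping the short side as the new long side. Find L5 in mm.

L1: ⌊1065/2⌋ × 753 = 532 × 753 mm
L2: ⌊753/2⌋ × 532 = 376 × 532 mm
L3: ⌊532/2⌋ × 376 = 266 × 376 mm
L4: ⌊376/2⌋ × 266 = 188 × 266 mm
L5: ⌊266/2⌋ × 188 = 133 × 188 mm

133 × 188 mm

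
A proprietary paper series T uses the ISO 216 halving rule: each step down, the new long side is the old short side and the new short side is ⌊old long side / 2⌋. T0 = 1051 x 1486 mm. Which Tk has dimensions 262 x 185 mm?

T0: 1051 × 1486 mm
T1: 743 × 1051 mm
T2: 525 × 743 mm
T3: 371 × 525 mm
T4: 262 × 371 mm
T5: 185 × 262 mm
T6: 131 × 185 mm
→ matches T5.

T5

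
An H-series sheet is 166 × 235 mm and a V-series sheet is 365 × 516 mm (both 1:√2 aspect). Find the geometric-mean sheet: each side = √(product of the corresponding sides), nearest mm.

Short side: √(166 · 365) = √60590 ≈ 246.2 → 246 mm
Long side: √(235 · 516) = √121260 ≈ 348.2 → 348 mm

246 × 348 mm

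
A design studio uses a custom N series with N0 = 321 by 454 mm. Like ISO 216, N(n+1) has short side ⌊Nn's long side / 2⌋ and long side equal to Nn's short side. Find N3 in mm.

N1: ⌊454/2⌋ × 321 = 227 × 321 mm
N2: ⌊321/2⌋ × 227 = 160 × 227 mm
N3: ⌊227/2⌋ × 160 = 113 × 160 mm

113 × 160 mm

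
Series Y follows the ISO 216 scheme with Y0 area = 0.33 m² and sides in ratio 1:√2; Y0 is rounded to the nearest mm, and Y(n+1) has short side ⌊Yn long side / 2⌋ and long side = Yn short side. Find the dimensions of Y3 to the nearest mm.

Let Y0's short side be w mm. w · w√2 = 0.33 m² = 330,000 mm², so w ≈ 483.1 mm and w√2 ≈ 683.1 mm → Y0 = 483 × 683 mm.
Y1: ⌊683/2⌋ × 483 = 341 × 483 mm
Y2: ⌊483/2⌋ × 341 = 241 × 341 mm
Y3: ⌊341/2⌋ × 241 = 170 × 241 mm

170 × 241 mm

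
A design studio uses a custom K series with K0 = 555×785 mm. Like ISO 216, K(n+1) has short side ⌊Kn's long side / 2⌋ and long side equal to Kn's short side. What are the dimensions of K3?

196 × 277 mm

K1: ⌊785/2⌋ × 555 = 392 × 555 mm
K2: ⌊555/2⌋ × 392 = 277 × 392 mm
K3: ⌊392/2⌋ × 277 = 196 × 277 mm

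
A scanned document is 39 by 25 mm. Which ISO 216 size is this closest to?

Aspect ratio 39/25 ≈ 1.560 (ISO target is √2 ≈ 1.414).
In the A-series (A0 area = 1 m²): A10 = 26 × 37 mm.
Off by 3 mm total — nearest standard size.

A10 (26 × 37 mm)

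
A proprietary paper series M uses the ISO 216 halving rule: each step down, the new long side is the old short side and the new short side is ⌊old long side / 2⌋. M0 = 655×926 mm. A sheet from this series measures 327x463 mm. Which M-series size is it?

M2

M0: 655 × 926 mm
M1: 463 × 655 mm
M2: 327 × 463 mm
M3: 231 × 327 mm
→ matches M2.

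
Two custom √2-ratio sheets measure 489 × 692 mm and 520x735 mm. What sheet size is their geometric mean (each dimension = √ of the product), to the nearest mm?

504 × 713 mm

Short side: √(489 · 520) = √254280 ≈ 504.3 → 504 mm
Long side: √(692 · 735) = √508620 ≈ 713.2 → 713 mm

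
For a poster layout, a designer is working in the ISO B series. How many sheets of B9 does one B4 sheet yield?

32

Each ISO step halves the sheet: 1 × B4 → 2 × B5 → 4 × B6 → 8 × B7 → …
From B4 to B9 is 5 halving steps: 2^5 = 32.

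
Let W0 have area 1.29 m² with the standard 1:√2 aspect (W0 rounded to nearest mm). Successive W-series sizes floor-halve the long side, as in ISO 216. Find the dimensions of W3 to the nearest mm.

Let W0's short side be w mm. w · w√2 = 1.29 m² = 1,290,000 mm², so w ≈ 955.1 mm and w√2 ≈ 1350.7 mm → W0 = 955 × 1351 mm.
W1: ⌊1351/2⌋ × 955 = 675 × 955 mm
W2: ⌊955/2⌋ × 675 = 477 × 675 mm
W3: ⌊675/2⌋ × 477 = 337 × 477 mm

337 × 477 mm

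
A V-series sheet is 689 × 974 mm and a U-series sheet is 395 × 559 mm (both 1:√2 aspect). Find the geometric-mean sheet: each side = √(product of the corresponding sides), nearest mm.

522 × 738 mm

Short side: √(689 · 395) = √272155 ≈ 521.7 → 522 mm
Long side: √(974 · 559) = √544466 ≈ 737.9 → 738 mm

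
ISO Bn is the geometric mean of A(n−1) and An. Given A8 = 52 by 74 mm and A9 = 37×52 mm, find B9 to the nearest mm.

Short side: √(52 · 37) = √1924 ≈ 43.9 → 44 mm
Long side: √(74 · 52) = √3848 ≈ 62.0 → 62 mm

44 × 62 mm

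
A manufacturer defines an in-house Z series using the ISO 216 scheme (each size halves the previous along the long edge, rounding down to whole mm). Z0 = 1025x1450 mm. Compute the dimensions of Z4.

Z1: ⌊1450/2⌋ × 1025 = 725 × 1025 mm
Z2: ⌊1025/2⌋ × 725 = 512 × 725 mm
Z3: ⌊725/2⌋ × 512 = 362 × 512 mm
Z4: ⌊512/2⌋ × 362 = 256 × 362 mm

256 × 362 mm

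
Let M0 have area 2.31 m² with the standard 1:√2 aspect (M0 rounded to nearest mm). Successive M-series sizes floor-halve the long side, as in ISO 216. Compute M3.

451 × 639 mm

Let M0's short side be w mm. w · w√2 = 2.31 m² = 2,310,000 mm², so w ≈ 1278.1 mm and w√2 ≈ 1807.4 mm → M0 = 1278 × 1807 mm.
M1: ⌊1807/2⌋ × 1278 = 903 × 1278 mm
M2: ⌊1278/2⌋ × 903 = 639 × 903 mm
M3: ⌊903/2⌋ × 639 = 451 × 639 mm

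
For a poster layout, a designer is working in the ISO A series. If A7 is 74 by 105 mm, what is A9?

37 × 52 mm

A8: ⌊105/2⌋ × 74 = 52 × 74 mm
A9: ⌊74/2⌋ × 52 = 37 × 52 mm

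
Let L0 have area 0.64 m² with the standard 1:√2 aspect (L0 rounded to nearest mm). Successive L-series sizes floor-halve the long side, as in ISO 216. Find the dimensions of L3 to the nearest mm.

Let L0's short side be w mm. w · w√2 = 0.64 m² = 640,000 mm², so w ≈ 672.7 mm and w√2 ≈ 951.4 mm → L0 = 673 × 951 mm.
L1: ⌊951/2⌋ × 673 = 475 × 673 mm
L2: ⌊673/2⌋ × 475 = 336 × 475 mm
L3: ⌊475/2⌋ × 336 = 237 × 336 mm

237 × 336 mm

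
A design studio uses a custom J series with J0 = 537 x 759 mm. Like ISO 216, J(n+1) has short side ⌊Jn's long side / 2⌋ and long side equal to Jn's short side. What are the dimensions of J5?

94 × 134 mm

J1: ⌊759/2⌋ × 537 = 379 × 537 mm
J2: ⌊537/2⌋ × 379 = 268 × 379 mm
J3: ⌊379/2⌋ × 268 = 189 × 268 mm
J4: ⌊268/2⌋ × 189 = 134 × 189 mm
J5: ⌊189/2⌋ × 134 = 94 × 134 mm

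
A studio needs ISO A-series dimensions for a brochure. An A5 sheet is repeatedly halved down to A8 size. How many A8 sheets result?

8

Each ISO step halves the sheet: 1 × A5 → 2 × A6 → 4 × A7 → 8 × A8
From A5 to A8 is 3 halving steps: 2^3 = 8.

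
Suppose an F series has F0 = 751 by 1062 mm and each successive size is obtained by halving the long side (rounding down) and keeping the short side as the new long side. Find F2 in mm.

375 × 531 mm

F1: ⌊1062/2⌋ × 751 = 531 × 751 mm
F2: ⌊751/2⌋ × 531 = 375 × 531 mm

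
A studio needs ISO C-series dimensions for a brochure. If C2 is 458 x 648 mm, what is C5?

162 × 229 mm

C3: ⌊648/2⌋ × 458 = 324 × 458 mm
C4: ⌊458/2⌋ × 324 = 229 × 324 mm
C5: ⌊324/2⌋ × 229 = 162 × 229 mm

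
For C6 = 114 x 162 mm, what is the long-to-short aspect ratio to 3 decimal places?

162 / 114 = 1.421
ISO 216 targets √2 ≈ 1.414; the +0.007 deviation is from mm rounding.

1.421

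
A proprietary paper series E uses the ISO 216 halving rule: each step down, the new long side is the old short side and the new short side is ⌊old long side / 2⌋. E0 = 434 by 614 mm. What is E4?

E1 = 307 × 434 mm (from E0 by 1 halving).
E2: ⌊434/2⌋ × 307 = 217 × 307 mm
E3: ⌊307/2⌋ × 217 = 153 × 217 mm
E4: ⌊217/2⌋ × 153 = 108 × 153 mm

108 × 153 mm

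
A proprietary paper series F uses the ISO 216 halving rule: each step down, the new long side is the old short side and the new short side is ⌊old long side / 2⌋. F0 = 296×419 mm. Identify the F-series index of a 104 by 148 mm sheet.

F3

F0: 296 × 419 mm
F1: 209 × 296 mm
F2: 148 × 209 mm
F3: 104 × 148 mm
F4: 74 × 104 mm
→ matches F3.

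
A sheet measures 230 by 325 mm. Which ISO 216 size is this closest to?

Aspect ratio 325/230 ≈ 1.413 — close to the ISO √2 ≈ 1.414.
In the C-series (envelope sizes, between A and B): C4 = 229 × 324 mm.
Off by 2 mm total — nearest standard size.

C4 (229 × 324 mm)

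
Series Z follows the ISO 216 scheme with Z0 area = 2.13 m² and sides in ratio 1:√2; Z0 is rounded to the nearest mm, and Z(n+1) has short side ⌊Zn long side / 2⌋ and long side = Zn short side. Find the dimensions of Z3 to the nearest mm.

434 × 613 mm

Let Z0's short side be w mm. w · w√2 = 2.13 m² = 2,130,000 mm², so w ≈ 1227.2 mm and w√2 ≈ 1735.6 mm → Z0 = 1227 × 1736 mm.
Z1: ⌊1736/2⌋ × 1227 = 868 × 1227 mm
Z2: ⌊1227/2⌋ × 868 = 613 × 868 mm
Z3: ⌊868/2⌋ × 613 = 434 × 613 mm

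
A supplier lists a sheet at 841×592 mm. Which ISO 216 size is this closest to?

Aspect ratio 841/592 ≈ 1.421 — close to the ISO √2 ≈ 1.414.
In the A-series (A0 area = 1 m²): A1 = 594 × 841 mm.
Off by 2 mm total — nearest standard size.

A1 (594 × 841 mm)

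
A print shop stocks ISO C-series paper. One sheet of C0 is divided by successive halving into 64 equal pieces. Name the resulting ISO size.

C6

64 = 2^6, so 6 halving steps.
C0 → C1 → … → C6 after 6 steps.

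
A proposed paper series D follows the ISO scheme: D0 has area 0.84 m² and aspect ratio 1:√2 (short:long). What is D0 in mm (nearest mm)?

Let the short side be w mm. Then w · w√2 = 0.84 m² = 840,000 mm².
w² = 840,000/√2, so w ≈ 770.7 mm; long side = w√2 ≈ 1089.9 mm.

771 × 1090 mm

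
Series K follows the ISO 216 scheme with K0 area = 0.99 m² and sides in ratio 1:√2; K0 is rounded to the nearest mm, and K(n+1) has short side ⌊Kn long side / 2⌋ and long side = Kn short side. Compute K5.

Let K0's short side be w mm. w · w√2 = 0.99 m² = 990,000 mm², so w ≈ 836.7 mm and w√2 ≈ 1183.2 mm → K0 = 837 × 1183 mm.
K1: ⌊1183/2⌋ × 837 = 591 × 837 mm
K2: ⌊837/2⌋ × 591 = 418 × 591 mm
K3: ⌊591/2⌋ × 418 = 295 × 418 mm
K4: ⌊418/2⌋ × 295 = 209 × 295 mm
K5: ⌊295/2⌋ × 209 = 147 × 209 mm

147 × 209 mm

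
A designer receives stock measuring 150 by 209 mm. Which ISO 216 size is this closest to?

A5 (148 × 210 mm)

Aspect ratio 209/150 ≈ 1.393 (ISO target is √2 ≈ 1.414).
In the A-series (A0 area = 1 m²): A5 = 148 × 210 mm.
Off by 3 mm total — nearest standard size.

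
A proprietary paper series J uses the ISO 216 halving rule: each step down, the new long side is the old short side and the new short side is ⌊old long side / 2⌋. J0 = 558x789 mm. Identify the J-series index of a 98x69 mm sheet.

J0: 558 × 789 mm
J1: 394 × 558 mm
J2: 279 × 394 mm
J3: 197 × 279 mm
J4: 139 × 197 mm
J5: 98 × 139 mm
J6: 69 × 98 mm
J7: 49 × 69 mm
→ matches J6.

J6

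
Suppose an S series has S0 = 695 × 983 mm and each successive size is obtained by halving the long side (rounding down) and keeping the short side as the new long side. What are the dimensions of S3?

245 × 347 mm

S1 = 491 × 695 mm (from S0 by 1 halving).
S2: ⌊695/2⌋ × 491 = 347 × 491 mm
S3: ⌊491/2⌋ × 347 = 245 × 347 mm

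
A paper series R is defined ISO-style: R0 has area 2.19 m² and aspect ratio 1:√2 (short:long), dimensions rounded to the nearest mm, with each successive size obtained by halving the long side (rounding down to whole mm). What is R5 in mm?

Let R0's short side be w mm. w · w√2 = 2.19 m² = 2,190,000 mm², so w ≈ 1244.4 mm and w√2 ≈ 1759.9 mm → R0 = 1244 × 1760 mm.
R1: ⌊1760/2⌋ × 1244 = 880 × 1244 mm
R2: ⌊1244/2⌋ × 880 = 622 × 880 mm
R3: ⌊880/2⌋ × 622 = 440 × 622 mm
R4: ⌊622/2⌋ × 440 = 311 × 440 mm
R5: ⌊440/2⌋ × 311 = 220 × 311 mm

220 × 311 mm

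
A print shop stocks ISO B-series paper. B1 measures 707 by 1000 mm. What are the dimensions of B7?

88 × 125 mm

B2: ⌊1000/2⌋ × 707 = 500 × 707 mm
B3: ⌊707/2⌋ × 500 = 353 × 500 mm
B4: ⌊500/2⌋ × 353 = 250 × 353 mm
B5: ⌊353/2⌋ × 250 = 176 × 250 mm
B6: ⌊250/2⌋ × 176 = 125 × 176 mm
B7: ⌊176/2⌋ × 125 = 88 × 125 mm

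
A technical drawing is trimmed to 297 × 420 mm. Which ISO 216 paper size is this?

A3 (297 × 420 mm)

Aspect ratio 420/297 ≈ 1.414 — close to the ISO √2 ≈ 1.414.
In the A-series (A0 area = 1 m²): A3 = 297 × 420 mm.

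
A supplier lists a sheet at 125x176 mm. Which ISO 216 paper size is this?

B6 (125 × 176 mm)

Aspect ratio 176/125 ≈ 1.408 — close to the ISO √2 ≈ 1.414.
In the B-series (B0 = 1000 × 1414 mm): B6 = 125 × 176 mm.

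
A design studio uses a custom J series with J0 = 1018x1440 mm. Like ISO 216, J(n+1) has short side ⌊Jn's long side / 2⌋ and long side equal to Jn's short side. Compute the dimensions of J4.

254 × 360 mm

J1: ⌊1440/2⌋ × 1018 = 720 × 1018 mm
J2: ⌊1018/2⌋ × 720 = 509 × 720 mm
J3: ⌊720/2⌋ × 509 = 360 × 509 mm
J4: ⌊509/2⌋ × 360 = 254 × 360 mm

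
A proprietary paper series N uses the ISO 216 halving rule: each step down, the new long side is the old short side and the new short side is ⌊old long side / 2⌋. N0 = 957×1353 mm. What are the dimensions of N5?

N1: ⌊1353/2⌋ × 957 = 676 × 957 mm
N2: ⌊957/2⌋ × 676 = 478 × 676 mm
N3: ⌊676/2⌋ × 478 = 338 × 478 mm
N4: ⌊478/2⌋ × 338 = 239 × 338 mm
N5: ⌊338/2⌋ × 239 = 169 × 239 mm

169 × 239 mm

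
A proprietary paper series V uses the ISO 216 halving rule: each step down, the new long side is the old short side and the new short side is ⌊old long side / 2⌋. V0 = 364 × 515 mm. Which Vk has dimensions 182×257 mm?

V2

V0: 364 × 515 mm
V1: 257 × 364 mm
V2: 182 × 257 mm
V3: 128 × 182 mm
→ matches V2.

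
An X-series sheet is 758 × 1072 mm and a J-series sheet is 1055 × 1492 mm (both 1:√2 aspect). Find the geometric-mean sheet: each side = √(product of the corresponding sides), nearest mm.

Short side: √(758 · 1055) = √799690 ≈ 894.3 → 894 mm
Long side: √(1072 · 1492) = √1599424 ≈ 1264.7 → 1265 mm

894 × 1265 mm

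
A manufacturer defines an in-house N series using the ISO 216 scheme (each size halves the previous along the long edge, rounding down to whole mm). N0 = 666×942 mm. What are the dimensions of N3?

235 × 333 mm

N1: ⌊942/2⌋ × 666 = 471 × 666 mm
N2: ⌊666/2⌋ × 471 = 333 × 471 mm
N3: ⌊471/2⌋ × 333 = 235 × 333 mm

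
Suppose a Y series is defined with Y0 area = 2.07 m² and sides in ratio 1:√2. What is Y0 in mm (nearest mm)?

Let the short side be w mm. Then w · w√2 = 2.07 m² = 2,070,000 mm².
w² = 2,070,000/√2, so w ≈ 1209.8 mm; long side = w√2 ≈ 1711.0 mm.

1210 × 1711 mm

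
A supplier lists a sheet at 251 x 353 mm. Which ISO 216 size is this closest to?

B4 (250 × 353 mm)

Aspect ratio 353/251 ≈ 1.406 — close to the ISO √2 ≈ 1.414.
In the B-series (B0 = 1000 × 1414 mm): B4 = 250 × 353 mm.
Off by 1 mm total — nearest standard size.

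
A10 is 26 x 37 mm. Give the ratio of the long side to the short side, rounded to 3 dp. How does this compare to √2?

37 / 26 = 1.423
ISO 216 targets √2 ≈ 1.414; the +0.009 deviation is from mm rounding.

1.423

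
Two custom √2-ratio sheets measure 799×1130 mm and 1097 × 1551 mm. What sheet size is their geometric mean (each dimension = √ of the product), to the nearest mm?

Short side: √(799 · 1097) = √876503 ≈ 936.2 → 936 mm
Long side: √(1130 · 1551) = √1752630 ≈ 1323.9 → 1324 mm

936 × 1324 mm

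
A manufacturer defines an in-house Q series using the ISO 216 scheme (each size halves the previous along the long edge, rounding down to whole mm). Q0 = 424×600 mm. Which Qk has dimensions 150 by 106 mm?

Q4

Q0: 424 × 600 mm
Q1: 300 × 424 mm
Q2: 212 × 300 mm
Q3: 150 × 212 mm
Q4: 106 × 150 mm
Q5: 75 × 106 mm
→ matches Q4.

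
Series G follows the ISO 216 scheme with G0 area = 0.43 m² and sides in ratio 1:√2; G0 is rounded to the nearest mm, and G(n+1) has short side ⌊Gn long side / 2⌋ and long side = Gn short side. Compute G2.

Let G0's short side be w mm. w · w√2 = 0.43 m² = 430,000 mm², so w ≈ 551.4 mm and w√2 ≈ 779.8 mm → G0 = 551 × 780 mm.
G1: ⌊780/2⌋ × 551 = 390 × 551 mm
G2: ⌊551/2⌋ × 390 = 275 × 390 mm

275 × 390 mm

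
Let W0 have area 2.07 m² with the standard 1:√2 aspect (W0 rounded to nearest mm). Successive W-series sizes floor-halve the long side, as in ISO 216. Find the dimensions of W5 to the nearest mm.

Let W0's short side be w mm. w · w√2 = 2.07 m² = 2,070,000 mm², so w ≈ 1209.8 mm and w√2 ≈ 1711.0 mm → W0 = 1210 × 1711 mm.
W1: ⌊1711/2⌋ × 1210 = 855 × 1210 mm
W2: ⌊1210/2⌋ × 855 = 605 × 855 mm
W3: ⌊855/2⌋ × 605 = 427 × 605 mm
W4: ⌊605/2⌋ × 427 = 302 × 427 mm
W5: ⌊427/2⌋ × 302 = 213 × 302 mm

213 × 302 mm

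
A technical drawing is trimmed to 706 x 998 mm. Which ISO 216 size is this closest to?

B1 (707 × 1000 mm)

Aspect ratio 998/706 ≈ 1.414 — close to the ISO √2 ≈ 1.414.
In the B-series (B0 = 1000 × 1414 mm): B1 = 707 × 1000 mm.
Off by 3 mm total — nearest standard size.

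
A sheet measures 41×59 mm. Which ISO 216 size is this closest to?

C9 (40 × 57 mm)

Aspect ratio 59/41 ≈ 1.439 (ISO target is √2 ≈ 1.414).
In the C-series (envelope sizes, between A and B): C9 = 40 × 57 mm.
Off by 3 mm total — nearest standard size.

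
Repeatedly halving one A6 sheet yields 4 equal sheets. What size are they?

4 = 2^2, so 2 halving steps.
A6 → A7 → … → A8 after 2 steps.

A8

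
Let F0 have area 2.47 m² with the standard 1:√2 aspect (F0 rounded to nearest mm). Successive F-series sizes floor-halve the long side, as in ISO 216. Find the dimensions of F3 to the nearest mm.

467 × 661 mm

Let F0's short side be w mm. w · w√2 = 2.47 m² = 2,470,000 mm², so w ≈ 1321.6 mm and w√2 ≈ 1869.0 mm → F0 = 1322 × 1869 mm.
F1: ⌊1869/2⌋ × 1322 = 934 × 1322 mm
F2: ⌊1322/2⌋ × 934 = 661 × 934 mm
F3: ⌊934/2⌋ × 661 = 467 × 661 mm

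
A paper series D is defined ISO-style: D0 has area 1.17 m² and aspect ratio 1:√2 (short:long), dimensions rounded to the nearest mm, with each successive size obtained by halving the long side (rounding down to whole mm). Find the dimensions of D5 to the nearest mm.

160 × 227 mm

Let D0's short side be w mm. w · w√2 = 1.17 m² = 1,170,000 mm², so w ≈ 909.6 mm and w√2 ≈ 1286.3 mm → D0 = 910 × 1286 mm.
D1: ⌊1286/2⌋ × 910 = 643 × 910 mm
D2: ⌊910/2⌋ × 643 = 455 × 643 mm
D3: ⌊643/2⌋ × 455 = 321 × 455 mm
D4: ⌊455/2⌋ × 321 = 227 × 321 mm
D5: ⌊321/2⌋ × 227 = 160 × 227 mm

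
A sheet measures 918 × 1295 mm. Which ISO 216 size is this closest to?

C0 (917 × 1297 mm)

Aspect ratio 1295/918 ≈ 1.411 — close to the ISO √2 ≈ 1.414.
In the C-series (envelope sizes, between A and B): C0 = 917 × 1297 mm.
Off by 3 mm total — nearest standard size.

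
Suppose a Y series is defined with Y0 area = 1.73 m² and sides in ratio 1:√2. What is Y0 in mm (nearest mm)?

Let the short side be w mm. Then w · w√2 = 1.73 m² = 1,730,000 mm².
w² = 1,730,000/√2, so w ≈ 1106.0 mm; long side = w√2 ≈ 1564.2 mm.

1106 × 1564 mm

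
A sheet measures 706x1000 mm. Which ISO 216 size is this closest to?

B1 (707 × 1000 mm)

Aspect ratio 1000/706 ≈ 1.416 — close to the ISO √2 ≈ 1.414.
In the B-series (B0 = 1000 × 1414 mm): B1 = 707 × 1000 mm.
Off by 1 mm total — nearest standard size.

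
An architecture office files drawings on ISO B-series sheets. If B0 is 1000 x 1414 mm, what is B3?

B1: ⌊1414/2⌋ × 1000 = 707 × 1000 mm
B2: ⌊1000/2⌋ × 707 = 500 × 707 mm
B3: ⌊707/2⌋ × 500 = 353 × 500 mm

353 × 500 mm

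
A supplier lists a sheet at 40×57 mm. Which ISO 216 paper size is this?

Aspect ratio 57/40 ≈ 1.425 — close to the ISO √2 ≈ 1.414.
In the C-series (envelope sizes, between A and B): C9 = 40 × 57 mm.

C9 (40 × 57 mm)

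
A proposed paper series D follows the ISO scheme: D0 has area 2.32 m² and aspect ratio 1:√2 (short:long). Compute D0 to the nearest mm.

1281 × 1811 mm

Let the short side be w mm. Then w · w√2 = 2.32 m² = 2,320,000 mm².
w² = 2,320,000/√2, so w ≈ 1280.8 mm; long side = w√2 ≈ 1811.3 mm.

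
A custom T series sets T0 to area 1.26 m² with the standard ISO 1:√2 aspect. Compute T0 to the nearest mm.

Let the short side be w mm. Then w · w√2 = 1.26 m² = 1,260,000 mm².
w² = 1,260,000/√2, so w ≈ 943.9 mm; long side = w√2 ≈ 1334.9 mm.

944 × 1335 mm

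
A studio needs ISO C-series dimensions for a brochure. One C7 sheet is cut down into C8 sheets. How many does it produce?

2

Each ISO step halves the sheet: 1 × C7 → 2 × C8
From C7 to C8 is 1 halving step: 2^1 = 2.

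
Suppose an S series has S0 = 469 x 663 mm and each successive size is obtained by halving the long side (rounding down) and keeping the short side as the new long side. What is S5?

82 × 117 mm

S1: ⌊663/2⌋ × 469 = 331 × 469 mm
S2: ⌊469/2⌋ × 331 = 234 × 331 mm
S3: ⌊331/2⌋ × 234 = 165 × 234 mm
S4: ⌊234/2⌋ × 165 = 117 × 165 mm
S5: ⌊165/2⌋ × 117 = 82 × 117 mm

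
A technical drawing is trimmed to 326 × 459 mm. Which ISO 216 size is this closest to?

Aspect ratio 459/326 ≈ 1.408 — close to the ISO √2 ≈ 1.414.
In the C-series (envelope sizes, between A and B): C3 = 324 × 458 mm.
Off by 3 mm total — nearest standard size.

C3 (324 × 458 mm)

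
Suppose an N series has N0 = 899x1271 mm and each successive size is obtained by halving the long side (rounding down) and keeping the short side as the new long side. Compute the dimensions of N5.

158 × 224 mm

N1 = 635 × 899 mm (from N0 by 1 halving).
N2: ⌊899/2⌋ × 635 = 449 × 635 mm
N3: ⌊635/2⌋ × 449 = 317 × 449 mm
N4: ⌊449/2⌋ × 317 = 224 × 317 mm
N5: ⌊317/2⌋ × 224 = 158 × 224 mm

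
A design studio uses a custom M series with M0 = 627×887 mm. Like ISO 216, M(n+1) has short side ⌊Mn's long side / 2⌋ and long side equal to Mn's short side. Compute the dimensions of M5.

110 × 156 mm

M1 = 443 × 627 mm (from M0 by 1 halving).
M2: ⌊627/2⌋ × 443 = 313 × 443 mm
M3: ⌊443/2⌋ × 313 = 221 × 313 mm
M4: ⌊313/2⌋ × 221 = 156 × 221 mm
M5: ⌊221/2⌋ × 156 = 110 × 156 mm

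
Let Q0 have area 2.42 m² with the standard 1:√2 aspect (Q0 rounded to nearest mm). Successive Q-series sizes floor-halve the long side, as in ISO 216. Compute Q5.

Let Q0's short side be w mm. w · w√2 = 2.42 m² = 2,420,000 mm², so w ≈ 1308.1 mm and w√2 ≈ 1850.0 mm → Q0 = 1308 × 1850 mm.
Q1: ⌊1850/2⌋ × 1308 = 925 × 1308 mm
Q2: ⌊1308/2⌋ × 925 = 654 × 925 mm
Q3: ⌊925/2⌋ × 654 = 462 × 654 mm
Q4: ⌊654/2⌋ × 462 = 327 × 462 mm
Q5: ⌊462/2⌋ × 327 = 231 × 327 mm

231 × 327 mm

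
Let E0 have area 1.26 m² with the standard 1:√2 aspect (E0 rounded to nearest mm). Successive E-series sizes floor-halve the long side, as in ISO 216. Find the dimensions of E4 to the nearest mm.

Let E0's short side be w mm. w · w√2 = 1.26 m² = 1,260,000 mm², so w ≈ 943.9 mm and w√2 ≈ 1334.9 mm → E0 = 944 × 1335 mm.
E1: ⌊1335/2⌋ × 944 = 667 × 944 mm
E2: ⌊944/2⌋ × 667 = 472 × 667 mm
E3: ⌊667/2⌋ × 472 = 333 × 472 mm
E4: ⌊472/2⌋ × 333 = 236 × 333 mm

236 × 333 mm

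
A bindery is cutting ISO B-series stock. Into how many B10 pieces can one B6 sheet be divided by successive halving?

Each ISO step halves the sheet: 1 × B6 → 2 × B7 → 4 × B8 → 8 × B9 → …
From B6 to B10 is 4 halving steps: 2^4 = 16.

16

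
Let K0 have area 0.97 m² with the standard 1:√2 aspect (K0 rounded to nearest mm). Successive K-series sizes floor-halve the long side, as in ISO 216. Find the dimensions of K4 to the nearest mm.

207 × 292 mm

Let K0's short side be w mm. w · w√2 = 0.97 m² = 970,000 mm², so w ≈ 828.2 mm and w√2 ≈ 1171.2 mm → K0 = 828 × 1171 mm.
K1: ⌊1171/2⌋ × 828 = 585 × 828 mm
K2: ⌊828/2⌋ × 585 = 414 × 585 mm
K3: ⌊585/2⌋ × 414 = 292 × 414 mm
K4: ⌊414/2⌋ × 292 = 207 × 292 mm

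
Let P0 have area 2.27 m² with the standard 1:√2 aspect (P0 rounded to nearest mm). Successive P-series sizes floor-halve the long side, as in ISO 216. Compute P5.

Let P0's short side be w mm. w · w√2 = 2.27 m² = 2,270,000 mm², so w ≈ 1266.9 mm and w√2 ≈ 1791.7 mm → P0 = 1267 × 1792 mm.
P1: ⌊1792/2⌋ × 1267 = 896 × 1267 mm
P2: ⌊1267/2⌋ × 896 = 633 × 896 mm
P3: ⌊896/2⌋ × 633 = 448 × 633 mm
P4: ⌊633/2⌋ × 448 = 316 × 448 mm
P5: ⌊448/2⌋ × 316 = 224 × 316 mm

224 × 316 mm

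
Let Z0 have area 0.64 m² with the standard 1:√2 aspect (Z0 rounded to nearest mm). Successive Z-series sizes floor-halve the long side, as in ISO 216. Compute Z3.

237 × 336 mm

Let Z0's short side be w mm. w · w√2 = 0.64 m² = 640,000 mm², so w ≈ 672.7 mm and w√2 ≈ 951.4 mm → Z0 = 673 × 951 mm.
Z1: ⌊951/2⌋ × 673 = 475 × 673 mm
Z2: ⌊673/2⌋ × 475 = 336 × 475 mm
Z3: ⌊475/2⌋ × 336 = 237 × 336 mm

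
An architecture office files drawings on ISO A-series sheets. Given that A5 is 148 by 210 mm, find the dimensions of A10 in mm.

26 × 37 mm

A6: ⌊210/2⌋ × 148 = 105 × 148 mm
A7: ⌊148/2⌋ × 105 = 74 × 105 mm
A8: ⌊105/2⌋ × 74 = 52 × 74 mm
A9: ⌊74/2⌋ × 52 = 37 × 52 mm
A10: ⌊52/2⌋ × 37 = 26 × 37 mm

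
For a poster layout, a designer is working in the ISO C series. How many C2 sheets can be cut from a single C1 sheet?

C1 = 648 × 917 mm; C2 = 458 × 648 mm.
Each halving step doubles the count; 1 step from C1 to C2.
2^1 = 2.

2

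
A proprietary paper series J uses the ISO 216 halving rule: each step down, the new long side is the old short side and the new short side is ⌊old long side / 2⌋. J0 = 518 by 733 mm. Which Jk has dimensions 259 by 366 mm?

J0: 518 × 733 mm
J1: 366 × 518 mm
J2: 259 × 366 mm
J3: 183 × 259 mm
→ matches J2.

J2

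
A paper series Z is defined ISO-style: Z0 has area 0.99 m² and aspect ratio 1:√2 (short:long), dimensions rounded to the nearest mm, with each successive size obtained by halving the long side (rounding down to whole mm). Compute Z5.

Let Z0's short side be w mm. w · w√2 = 0.99 m² = 990,000 mm², so w ≈ 836.7 mm and w√2 ≈ 1183.2 mm → Z0 = 837 × 1183 mm.
Z1: ⌊1183/2⌋ × 837 = 591 × 837 mm
Z2: ⌊837/2⌋ × 591 = 418 × 591 mm
Z3: ⌊591/2⌋ × 418 = 295 × 418 mm
Z4: ⌊418/2⌋ × 295 = 209 × 295 mm
Z5: ⌊295/2⌋ × 209 = 147 × 209 mm

147 × 209 mm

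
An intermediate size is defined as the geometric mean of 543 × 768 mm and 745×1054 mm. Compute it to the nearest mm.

636 × 900 mm

Short side: √(543 · 745) = √404535 ≈ 636.0 → 636 mm
Long side: √(768 · 1054) = √809472 ≈ 899.7 → 900 mm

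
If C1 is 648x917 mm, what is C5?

C2: ⌊917/2⌋ × 648 = 458 × 648 mm
C3: ⌊648/2⌋ × 458 = 324 × 458 mm
C4: ⌊458/2⌋ × 324 = 229 × 324 mm
C5: ⌊324/2⌋ × 229 = 162 × 229 mm

162 × 229 mm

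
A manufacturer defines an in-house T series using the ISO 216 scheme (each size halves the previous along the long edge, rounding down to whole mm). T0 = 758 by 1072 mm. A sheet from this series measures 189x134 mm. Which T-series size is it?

T5

T0: 758 × 1072 mm
T1: 536 × 758 mm
T2: 379 × 536 mm
T3: 268 × 379 mm
T4: 189 × 268 mm
T5: 134 × 189 mm
T6: 94 × 134 mm
→ matches T5.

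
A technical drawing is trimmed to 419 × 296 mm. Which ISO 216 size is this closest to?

Aspect ratio 419/296 ≈ 1.416 — close to the ISO √2 ≈ 1.414.
In the A-series (A0 area = 1 m²): A3 = 297 × 420 mm.
Off by 2 mm total — nearest standard size.

A3 (297 × 420 mm)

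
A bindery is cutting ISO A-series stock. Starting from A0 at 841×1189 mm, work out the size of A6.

105 × 148 mm

A1: ⌊1189/2⌋ × 841 = 594 × 841 mm
A2: ⌊841/2⌋ × 594 = 420 × 594 mm
A3: ⌊594/2⌋ × 420 = 297 × 420 mm
A4: ⌊420/2⌋ × 297 = 210 × 297 mm
A5: ⌊297/2⌋ × 210 = 148 × 210 mm
A6: ⌊210/2⌋ × 148 = 105 × 148 mm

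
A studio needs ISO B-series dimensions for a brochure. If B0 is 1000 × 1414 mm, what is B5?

B1: ⌊1414/2⌋ × 1000 = 707 × 1000 mm
B2: ⌊1000/2⌋ × 707 = 500 × 707 mm
B3: ⌊707/2⌋ × 500 = 353 × 500 mm
B4: ⌊500/2⌋ × 353 = 250 × 353 mm
B5: ⌊353/2⌋ × 250 = 176 × 250 mm

176 × 250 mm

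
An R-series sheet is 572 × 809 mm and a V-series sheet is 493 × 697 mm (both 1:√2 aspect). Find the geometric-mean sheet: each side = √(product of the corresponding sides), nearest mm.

Short side: √(572 · 493) = √281996 ≈ 531.0 → 531 mm
Long side: √(809 · 697) = √563873 ≈ 750.9 → 751 mm

531 × 751 mm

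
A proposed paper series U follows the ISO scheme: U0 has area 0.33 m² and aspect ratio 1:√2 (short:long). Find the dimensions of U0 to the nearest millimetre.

Let the short side be w mm. Then w · w√2 = 0.33 m² = 330,000 mm².
w² = 330,000/√2, so w ≈ 483.1 mm; long side = w√2 ≈ 683.1 mm.

483 × 683 mm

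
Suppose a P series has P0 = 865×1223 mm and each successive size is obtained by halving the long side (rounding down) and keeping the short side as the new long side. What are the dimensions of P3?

P1: ⌊1223/2⌋ × 865 = 611 × 865 mm
P2: ⌊865/2⌋ × 611 = 432 × 611 mm
P3: ⌊611/2⌋ × 432 = 305 × 432 mm

305 × 432 mm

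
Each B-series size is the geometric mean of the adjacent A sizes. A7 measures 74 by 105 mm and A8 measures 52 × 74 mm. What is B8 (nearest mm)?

Short side: √(74 · 52) = √3848 ≈ 62.0 → 62 mm
Long side: √(105 · 74) = √7770 ≈ 88.1 → 88 mm

62 × 88 mm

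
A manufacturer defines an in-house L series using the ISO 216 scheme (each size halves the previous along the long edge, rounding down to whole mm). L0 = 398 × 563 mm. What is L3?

140 × 199 mm

L1: ⌊563/2⌋ × 398 = 281 × 398 mm
L2: ⌊398/2⌋ × 281 = 199 × 281 mm
L3: ⌊281/2⌋ × 199 = 140 × 199 mm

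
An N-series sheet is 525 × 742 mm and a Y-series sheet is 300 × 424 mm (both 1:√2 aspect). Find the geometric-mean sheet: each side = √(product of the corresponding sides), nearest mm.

Short side: √(525 · 300) = √157500 ≈ 396.9 → 397 mm
Long side: √(742 · 424) = √314608 ≈ 560.9 → 561 mm

397 × 561 mm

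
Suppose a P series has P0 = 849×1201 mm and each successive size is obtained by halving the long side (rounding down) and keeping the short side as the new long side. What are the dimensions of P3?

P1: ⌊1201/2⌋ × 849 = 600 × 849 mm
P2: ⌊849/2⌋ × 600 = 424 × 600 mm
P3: ⌊600/2⌋ × 424 = 300 × 424 mm

300 × 424 mm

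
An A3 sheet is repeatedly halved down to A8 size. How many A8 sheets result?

Each ISO step halves the sheet: 1 × A3 → 2 × A4 → 4 × A5 → 8 × A6 → …
From A3 to A8 is 5 halving steps: 2^5 = 32.

32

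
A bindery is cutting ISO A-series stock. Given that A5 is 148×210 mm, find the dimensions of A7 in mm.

A6: ⌊210/2⌋ × 148 = 105 × 148 mm
A7: ⌊148/2⌋ × 105 = 74 × 105 mm

74 × 105 mm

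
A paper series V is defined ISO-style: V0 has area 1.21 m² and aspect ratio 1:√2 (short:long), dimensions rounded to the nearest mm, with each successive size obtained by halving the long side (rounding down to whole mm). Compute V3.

327 × 462 mm

Let V0's short side be w mm. w · w√2 = 1.21 m² = 1,210,000 mm², so w ≈ 925.0 mm and w√2 ≈ 1308.1 mm → V0 = 925 × 1308 mm.
V1: ⌊1308/2⌋ × 925 = 654 × 925 mm
V2: ⌊925/2⌋ × 654 = 462 × 654 mm
V3: ⌊654/2⌋ × 462 = 327 × 462 mm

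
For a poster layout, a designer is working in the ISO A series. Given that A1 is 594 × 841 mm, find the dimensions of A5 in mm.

148 × 210 mm

A2: ⌊841/2⌋ × 594 = 420 × 594 mm
A3: ⌊594/2⌋ × 420 = 297 × 420 mm
A4: ⌊420/2⌋ × 297 = 210 × 297 mm
A5: ⌊297/2⌋ × 210 = 148 × 210 mm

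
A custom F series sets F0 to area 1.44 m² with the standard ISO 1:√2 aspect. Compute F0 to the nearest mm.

Let the short side be w mm. Then w · w√2 = 1.44 m² = 1,440,000 mm².
w² = 1,440,000/√2, so w ≈ 1009.1 mm; long side = w√2 ≈ 1427.0 mm.

1009 × 1427 mm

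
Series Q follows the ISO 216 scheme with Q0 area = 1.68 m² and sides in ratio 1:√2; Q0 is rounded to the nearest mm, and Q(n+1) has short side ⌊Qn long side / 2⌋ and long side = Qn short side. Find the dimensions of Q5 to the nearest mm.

Let Q0's short side be w mm. w · w√2 = 1.68 m² = 1,680,000 mm², so w ≈ 1089.9 mm and w√2 ≈ 1541.4 mm → Q0 = 1090 × 1541 mm.
Q1: ⌊1541/2⌋ × 1090 = 770 × 1090 mm
Q2: ⌊1090/2⌋ × 770 = 545 × 770 mm
Q3: ⌊770/2⌋ × 545 = 385 × 545 mm
Q4: ⌊545/2⌋ × 385 = 272 × 385 mm
Q5: ⌊385/2⌋ × 272 = 192 × 272 mm

192 × 272 mm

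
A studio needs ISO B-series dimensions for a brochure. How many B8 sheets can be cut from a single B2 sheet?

Each ISO step halves the sheet: 1 × B2 → 2 × B3 → 4 × B4 → 8 × B5 → …
From B2 to B8 is 6 halving steps: 2^6 = 64.

64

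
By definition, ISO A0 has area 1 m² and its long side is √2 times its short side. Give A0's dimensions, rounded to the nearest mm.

841 × 1189 mm

Let the short side be w mm. Then the long side is w√2 and w · w√2 = 10⁶ mm².
w² = 10⁶/√2, so w = 1000 / 2^(1/4) ≈ 840.9 mm; long side = 1000 · 2^(1/4) ≈ 1189.2 mm.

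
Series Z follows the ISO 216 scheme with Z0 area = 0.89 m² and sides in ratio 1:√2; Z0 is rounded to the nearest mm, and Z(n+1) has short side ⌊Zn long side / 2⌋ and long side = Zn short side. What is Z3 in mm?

280 × 396 mm

Let Z0's short side be w mm. w · w√2 = 0.89 m² = 890,000 mm², so w ≈ 793.3 mm and w√2 ≈ 1121.9 mm → Z0 = 793 × 1122 mm.
Z1: ⌊1122/2⌋ × 793 = 561 × 793 mm
Z2: ⌊793/2⌋ × 561 = 396 × 561 mm
Z3: ⌊561/2⌋ × 396 = 280 × 396 mm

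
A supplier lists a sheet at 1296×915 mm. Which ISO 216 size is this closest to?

C0 (917 × 1297 mm)

Aspect ratio 1296/915 ≈ 1.416 — close to the ISO √2 ≈ 1.414.
In the C-series (envelope sizes, between A and B): C0 = 917 × 1297 mm.
Off by 3 mm total — nearest standard size.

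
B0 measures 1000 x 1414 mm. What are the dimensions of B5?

176 × 250 mm

B1: ⌊1414/2⌋ × 1000 = 707 × 1000 mm
B2: ⌊1000/2⌋ × 707 = 500 × 707 mm
B3: ⌊707/2⌋ × 500 = 353 × 500 mm
B4: ⌊500/2⌋ × 353 = 250 × 353 mm
B5: ⌊353/2⌋ × 250 = 176 × 250 mm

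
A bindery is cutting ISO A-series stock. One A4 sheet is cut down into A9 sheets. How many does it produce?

32

A4 = 210 × 297 mm; A9 = 37 × 52 mm.
Each halving step doubles the count; 5 steps from A4 to A9.
2^5 = 32.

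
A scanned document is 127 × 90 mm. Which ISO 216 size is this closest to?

Aspect ratio 127/90 ≈ 1.411 — close to the ISO √2 ≈ 1.414.
In the B-series (B0 = 1000 × 1414 mm): B7 = 88 × 125 mm.
Off by 4 mm total — nearest standard size.

B7 (88 × 125 mm)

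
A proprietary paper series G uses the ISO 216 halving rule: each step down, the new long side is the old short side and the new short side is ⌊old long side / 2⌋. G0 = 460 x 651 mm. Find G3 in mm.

162 × 230 mm

G1: ⌊651/2⌋ × 460 = 325 × 460 mm
G2: ⌊460/2⌋ × 325 = 230 × 325 mm
G3: ⌊325/2⌋ × 230 = 162 × 230 mm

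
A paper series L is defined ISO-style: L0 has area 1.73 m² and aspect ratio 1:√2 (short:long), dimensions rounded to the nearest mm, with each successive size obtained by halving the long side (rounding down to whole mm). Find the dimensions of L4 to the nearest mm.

276 × 391 mm

Let L0's short side be w mm. w · w√2 = 1.73 m² = 1,730,000 mm², so w ≈ 1106.0 mm and w√2 ≈ 1564.2 mm → L0 = 1106 × 1564 mm.
L1: ⌊1564/2⌋ × 1106 = 782 × 1106 mm
L2: ⌊1106/2⌋ × 782 = 553 × 782 mm
L3: ⌊782/2⌋ × 553 = 391 × 553 mm
L4: ⌊553/2⌋ × 391 = 276 × 391 mm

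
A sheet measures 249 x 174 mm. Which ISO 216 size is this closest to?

Aspect ratio 249/174 ≈ 1.431 (ISO target is √2 ≈ 1.414).
In the B-series (B0 = 1000 × 1414 mm): B5 = 176 × 250 mm.
Off by 3 mm total — nearest standard size.

B5 (176 × 250 mm)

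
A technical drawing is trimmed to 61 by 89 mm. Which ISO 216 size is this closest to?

B8 (62 × 88 mm)

Aspect ratio 89/61 ≈ 1.459 (ISO target is √2 ≈ 1.414).
In the B-series (B0 = 1000 × 1414 mm): B8 = 62 × 88 mm.
Off by 2 mm total — nearest standard size.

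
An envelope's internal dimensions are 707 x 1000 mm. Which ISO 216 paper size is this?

B1 (707 × 1000 mm)

Aspect ratio 1000/707 ≈ 1.414 — close to the ISO √2 ≈ 1.414.
In the B-series (B0 = 1000 × 1414 mm): B1 = 707 × 1000 mm.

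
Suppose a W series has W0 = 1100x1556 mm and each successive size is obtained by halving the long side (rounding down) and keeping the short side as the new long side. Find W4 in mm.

275 × 389 mm

W1: ⌊1556/2⌋ × 1100 = 778 × 1100 mm
W2: ⌊1100/2⌋ × 778 = 550 × 778 mm
W3: ⌊778/2⌋ × 550 = 389 × 550 mm
W4: ⌊550/2⌋ × 389 = 275 × 389 mm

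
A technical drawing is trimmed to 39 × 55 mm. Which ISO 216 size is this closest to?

C9 (40 × 57 mm)

Aspect ratio 55/39 ≈ 1.410 — close to the ISO √2 ≈ 1.414.
In the C-series (envelope sizes, between A and B): C9 = 40 × 57 mm.
Off by 3 mm total — nearest standard size.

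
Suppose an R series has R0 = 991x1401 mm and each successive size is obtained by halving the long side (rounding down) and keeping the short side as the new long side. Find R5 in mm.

R1 = 700 × 991 mm (from R0 by 1 halving).
R2: ⌊991/2⌋ × 700 = 495 × 700 mm
R3: ⌊700/2⌋ × 495 = 350 × 495 mm
R4: ⌊495/2⌋ × 350 = 247 × 350 mm
R5: ⌊350/2⌋ × 247 = 175 × 247 mm

175 × 247 mm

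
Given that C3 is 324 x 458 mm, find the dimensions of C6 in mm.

C4: ⌊458/2⌋ × 324 = 229 × 324 mm
C5: ⌊324/2⌋ × 229 = 162 × 229 mm
C6: ⌊229/2⌋ × 162 = 114 × 162 mm

114 × 162 mm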